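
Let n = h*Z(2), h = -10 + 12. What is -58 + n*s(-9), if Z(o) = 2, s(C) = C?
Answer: -94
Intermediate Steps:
h = 2
n = 4 (n = 2*2 = 4)
-58 + n*s(-9) = -58 + 4*(-9) = -58 - 36 = -94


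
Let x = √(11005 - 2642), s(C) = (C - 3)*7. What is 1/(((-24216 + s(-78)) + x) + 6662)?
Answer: -18121/328362278 - √8363/328362278 ≈ -5.5465e-5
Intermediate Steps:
s(C) = -21 + 7*C (s(C) = (-3 + C)*7 = -21 + 7*C)
x = √8363 ≈ 91.449
1/(((-24216 + s(-78)) + x) + 6662) = 1/(((-24216 + (-21 + 7*(-78))) + √8363) + 6662) = 1/(((-24216 + (-21 - 546)) + √8363) + 6662) = 1/(((-24216 - 567) + √8363) + 6662) = 1/((-24783 + √8363) + 6662) = 1/(-18121 + √8363)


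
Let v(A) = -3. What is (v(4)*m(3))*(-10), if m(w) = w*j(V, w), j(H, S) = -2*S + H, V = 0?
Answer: -540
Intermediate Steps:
j(H, S) = H - 2*S
m(w) = -2*w**2 (m(w) = w*(0 - 2*w) = w*(-2*w) = -2*w**2)
(v(4)*m(3))*(-10) = -(-6)*3**2*(-10) = -(-6)*9*(-10) = -3*(-18)*(-10) = 54*(-10) = -540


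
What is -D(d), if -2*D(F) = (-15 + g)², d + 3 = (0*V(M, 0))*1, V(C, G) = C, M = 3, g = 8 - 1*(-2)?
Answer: 25/2 ≈ 12.500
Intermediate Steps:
g = 10 (g = 8 + 2 = 10)
d = -3 (d = -3 + (0*3)*1 = -3 + 0*1 = -3 + 0 = -3)
D(F) = -25/2 (D(F) = -(-15 + 10)²/2 = -½*(-5)² = -½*25 = -25/2)
-D(d) = -1*(-25/2) = 25/2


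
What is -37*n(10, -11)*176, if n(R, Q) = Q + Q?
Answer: 143264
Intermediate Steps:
n(R, Q) = 2*Q
-37*n(10, -11)*176 = -74*(-11)*176 = -37*(-22)*176 = 814*176 = 143264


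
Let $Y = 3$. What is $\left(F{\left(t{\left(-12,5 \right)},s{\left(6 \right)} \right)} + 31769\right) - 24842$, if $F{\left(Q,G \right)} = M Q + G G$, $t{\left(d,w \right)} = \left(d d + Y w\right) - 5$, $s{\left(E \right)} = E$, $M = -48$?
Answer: $-429$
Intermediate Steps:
$t{\left(d,w \right)} = -5 + d^{2} + 3 w$ ($t{\left(d,w \right)} = \left(d d + 3 w\right) - 5 = \left(d^{2} + 3 w\right) - 5 = -5 + d^{2} + 3 w$)
$F{\left(Q,G \right)} = G^{2} - 48 Q$ ($F{\left(Q,G \right)} = - 48 Q + G G = - 48 Q + G^{2} = G^{2} - 48 Q$)
$\left(F{\left(t{\left(-12,5 \right)},s{\left(6 \right)} \right)} + 31769\right) - 24842 = \left(\left(6^{2} - 48 \left(-5 + \left(-12\right)^{2} + 3 \cdot 5\right)\right) + 31769\right) - 24842 = \left(\left(36 - 48 \left(-5 + 144 + 15\right)\right) + 31769\right) - 24842 = \left(\left(36 - 7392\right) + 31769\right) - 24842 = \left(-7356 + 31769\right) - 24842 = 24413 - 24842 = -429$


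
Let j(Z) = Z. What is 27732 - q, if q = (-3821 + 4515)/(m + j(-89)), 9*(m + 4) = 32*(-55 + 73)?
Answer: 804922/29 ≈ 27756.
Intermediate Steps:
m = 60 (m = -4 + (32*(-55 + 73))/9 = -4 + (32*18)/9 = -4 + (⅑)*576 = -4 + 64 = 60)
q = -694/29 (q = (-3821 + 4515)/(60 - 89) = 694/(-29) = 694*(-1/29) = -694/29 ≈ -23.931)
27732 - q = 27732 - 1*(-694/29) = 27732 + 694/29 = 804922/29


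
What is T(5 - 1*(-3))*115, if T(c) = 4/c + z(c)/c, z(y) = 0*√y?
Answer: 115/2 ≈ 57.500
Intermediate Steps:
z(y) = 0
T(c) = 4/c (T(c) = 4/c + 0/c = 4/c + 0 = 4/c)
T(5 - 1*(-3))*115 = (4/(5 - 1*(-3)))*115 = (4/(5 + 3))*115 = (4/8)*115 = (4*(⅛))*115 = (½)*115 = 115/2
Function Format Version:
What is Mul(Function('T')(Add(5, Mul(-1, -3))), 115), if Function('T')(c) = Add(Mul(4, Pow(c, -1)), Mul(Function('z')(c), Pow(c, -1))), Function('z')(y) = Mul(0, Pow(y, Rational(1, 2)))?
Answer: Rational(115, 2) ≈ 57.500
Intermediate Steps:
Function('z')(y) = 0
Function('T')(c) = Mul(4, Pow(c, -1)) (Function('T')(c) = Add(Mul(4, Pow(c, -1)), Mul(0, Pow(c, -1))) = Add(Mul(4, Pow(c, -1)), 0) = Mul(4, Pow(c, -1)))
Mul(Function('T')(Add(5, Mul(-1, -3))), 115) = Mul(Mul(4, Pow(Add(5, Mul(-1, -3)), -1)), 115) = Mul(Mul(4, Pow(Add(5, 3), -1)), 115) = Mul(Mul(4, Pow(8, -1)), 115) = Mul(Mul(4, Rational(1, 8)), 115) = Mul(Rational(1, 2), 115) = Rational(115, 2)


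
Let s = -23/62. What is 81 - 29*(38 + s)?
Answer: -62635/62 ≈ -1010.2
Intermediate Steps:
s = -23/62 (s = -23*1/62 = -23/62 ≈ -0.37097)
81 - 29*(38 + s) = 81 - 29*(38 - 23/62) = 81 - 29*2333/62 = 81 - 67657/62 = -62635/62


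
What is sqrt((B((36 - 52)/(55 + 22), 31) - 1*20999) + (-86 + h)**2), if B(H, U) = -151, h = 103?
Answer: I*sqrt(20861) ≈ 144.43*I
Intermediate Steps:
sqrt((B((36 - 52)/(55 + 22), 31) - 1*20999) + (-86 + h)**2) = sqrt((-151 - 1*20999) + (-86 + 103)**2) = sqrt((-151 - 20999) + 17**2) = sqrt(-21150 + 289) = sqrt(-20861) = I*sqrt(20861)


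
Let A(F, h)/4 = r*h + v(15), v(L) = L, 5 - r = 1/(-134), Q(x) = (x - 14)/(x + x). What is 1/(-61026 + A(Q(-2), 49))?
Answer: -67/4018964 ≈ -1.6671e-5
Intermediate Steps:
Q(x) = (-14 + x)/(2*x) (Q(x) = (-14 + x)/((2*x)) = (-14 + x)*(1/(2*x)) = (-14 + x)/(2*x))
r = 671/134 (r = 5 - 1/(-134) = 5 - 1*(-1/134) = 5 + 1/134 = 671/134 ≈ 5.0075)
A(F, h) = 60 + 1342*h/67 (A(F, h) = 4*(671*h/134 + 15) = 4*(15 + 671*h/134) = 60 + 1342*h/67)
1/(-61026 + A(Q(-2), 49)) = 1/(-61026 + (60 + (1342/67)*49)) = 1/(-61026 + (60 + 65758/67)) = 1/(-61026 + 69778/67) = 1/(-4018964/67) = -67/4018964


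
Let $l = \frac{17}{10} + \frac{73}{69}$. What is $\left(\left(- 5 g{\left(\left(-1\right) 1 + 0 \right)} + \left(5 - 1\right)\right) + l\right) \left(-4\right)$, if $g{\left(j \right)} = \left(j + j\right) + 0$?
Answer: $- \frac{23126}{345} \approx -67.032$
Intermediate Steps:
$g{\left(j \right)} = 2 j$ ($g{\left(j \right)} = 2 j + 0 = 2 j$)
$l = \frac{1903}{690}$ ($l = 17 \cdot \frac{1}{10} + 73 \cdot \frac{1}{69} = \frac{17}{10} + \frac{73}{69} = \frac{1903}{690} \approx 2.758$)
$\left(\left(- 5 g{\left(\left(-1\right) 1 + 0 \right)} + \left(5 - 1\right)\right) + l\right) \left(-4\right) = \left(\left(- 5 \cdot 2 \left(\left(-1\right) 1 + 0\right) + \left(5 - 1\right)\right) + \frac{1903}{690}\right) \left(-4\right) = \left(\left(- 5 \cdot 2 \left(-1 + 0\right) + \left(5 - 1\right)\right) + \frac{1903}{690}\right) \left(-4\right) = \left(\left(- 5 \cdot 2 \left(-1\right) + 4\right) + \frac{1903}{690}\right) \left(-4\right) = \left(\left(\left(-5\right) \left(-2\right) + 4\right) + \frac{1903}{690}\right) \left(-4\right) = \left(\left(10 + 4\right) + \frac{1903}{690}\right) \left(-4\right) = \left(14 + \frac{1903}{690}\right) \left(-4\right) = \frac{11563}{690} \left(-4\right) = - \frac{23126}{345}$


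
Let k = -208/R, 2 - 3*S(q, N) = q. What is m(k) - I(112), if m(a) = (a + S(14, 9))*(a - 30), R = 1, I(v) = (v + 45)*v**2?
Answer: -1918952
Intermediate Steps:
S(q, N) = 2/3 - q/3
I(v) = v**2*(45 + v) (I(v) = (45 + v)*v**2 = v**2*(45 + v))
k = -208 (k = -208/1 = -208*1 = -208)
m(a) = (-30 + a)*(-4 + a) (m(a) = (a + (2/3 - 1/3*14))*(a - 30) = (a + (2/3 - 14/3))*(-30 + a) = (a - 4)*(-30 + a) = (-4 + a)*(-30 + a) = (-30 + a)*(-4 + a))
m(k) - I(112) = (120 + (-208)**2 - 34*(-208)) - 112**2*(45 + 112) = (120 + 43264 + 7072) - 12544*157 = 50456 - 1*1969408 = 50456 - 1969408 = -1918952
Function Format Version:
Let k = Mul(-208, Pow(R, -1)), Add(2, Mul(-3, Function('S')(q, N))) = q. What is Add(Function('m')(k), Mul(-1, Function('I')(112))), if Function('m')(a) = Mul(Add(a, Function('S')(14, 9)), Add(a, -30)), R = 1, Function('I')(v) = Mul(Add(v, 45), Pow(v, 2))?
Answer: -1918952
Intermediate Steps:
Function('S')(q, N) = Add(Rational(2, 3), Mul(Rational(-1, 3), q))
Function('I')(v) = Mul(Pow(v, 2), Add(45, v)) (Function('I')(v) = Mul(Add(45, v), Pow(v, 2)) = Mul(Pow(v, 2), Add(45, v)))
k = -208 (k = Mul(-208, Pow(1, -1)) = Mul(-208, 1) = -208)
Function('m')(a) = Mul(Add(-30, a), Add(-4, a)) (Function('m')(a) = Mul(Add(a, Add(Rational(2, 3), Mul(Rational(-1, 3), 14))), Add(a, -30)) = Mul(Add(a, Add(Rational(2, 3), Rational(-14, 3))), Add(-30, a)) = Mul(Add(a, -4), Add(-30, a)) = Mul(Add(-4, a), Add(-30, a)) = Mul(Add(-30, a), Add(-4, a)))
Add(Function('m')(k), Mul(-1, Function('I')(112))) = Add(Add(120, Pow(-208, 2), Mul(-34, -208)), Mul(-1, Mul(Pow(112, 2), Add(45, 112)))) = Add(Add(120, 43264, 7072), Mul(-1, Mul(12544, 157))) = Add(50456, Mul(-1, 1969408)) = Add(50456, -1969408) = -1918952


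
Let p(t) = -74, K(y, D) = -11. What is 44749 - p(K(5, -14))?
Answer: 44823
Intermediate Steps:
44749 - p(K(5, -14)) = 44749 - 1*(-74) = 44749 + 74 = 44823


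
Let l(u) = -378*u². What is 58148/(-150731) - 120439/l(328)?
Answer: -335219486341/875677170816 ≈ -0.38281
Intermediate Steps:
58148/(-150731) - 120439/l(328) = 58148/(-150731) - 120439/((-378*328²)) = 58148*(-1/150731) - 120439/((-378*107584)) = -58148/150731 - 120439/(-40666752) = -58148/150731 - 120439*(-1/40666752) = -58148/150731 + 120439/40666752 = -335219486341/875677170816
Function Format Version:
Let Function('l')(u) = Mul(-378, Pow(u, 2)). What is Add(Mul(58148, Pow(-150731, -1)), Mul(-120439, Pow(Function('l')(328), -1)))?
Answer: Rational(-335219486341, 875677170816) ≈ -0.38281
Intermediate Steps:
Add(Mul(58148, Pow(-150731, -1)), Mul(-120439, Pow(Function('l')(328), -1))) = Add(Mul(58148, Pow(-150731, -1)), Mul(-120439, Pow(Mul(-378, Pow(328, 2)), -1))) = Add(Mul(58148, Rational(-1, 150731)), Mul(-120439, Pow(Mul(-378, 107584), -1))) = Add(Rational(-58148, 150731), Mul(-120439, Pow(-40666752, -1))) = Add(Rational(-58148, 150731), Mul(-120439, Rational(-1, 40666752))) = Add(Rational(-58148, 150731), Rational(120439, 40666752)) = Rational(-335219486341, 875677170816)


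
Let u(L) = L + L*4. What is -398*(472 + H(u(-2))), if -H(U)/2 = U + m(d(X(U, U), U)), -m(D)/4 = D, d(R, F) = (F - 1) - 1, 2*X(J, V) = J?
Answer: -157608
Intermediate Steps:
X(J, V) = J/2
u(L) = 5*L (u(L) = L + 4*L = 5*L)
d(R, F) = -2 + F (d(R, F) = (-1 + F) - 1 = -2 + F)
m(D) = -4*D
H(U) = -16 + 6*U (H(U) = -2*(U - 4*(-2 + U)) = -2*(U + (8 - 4*U)) = -2*(8 - 3*U) = -16 + 6*U)
-398*(472 + H(u(-2))) = -398*(472 + (-16 + 6*(5*(-2)))) = -398*(472 + (-16 + 6*(-10))) = -398*(472 + (-16 - 60)) = -398*(472 - 76) = -398*396 = -157608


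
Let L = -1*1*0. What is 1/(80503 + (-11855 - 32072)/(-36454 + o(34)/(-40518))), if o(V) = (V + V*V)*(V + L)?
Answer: 738541816/59455721730541 ≈ 1.2422e-5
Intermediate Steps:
L = 0 (L = -1*0 = 0)
o(V) = V*(V + V²) (o(V) = (V + V*V)*(V + 0) = (V + V²)*V = V*(V + V²))
1/(80503 + (-11855 - 32072)/(-36454 + o(34)/(-40518))) = 1/(80503 + (-11855 - 32072)/(-36454 + (34²*(1 + 34))/(-40518))) = 1/(80503 - 43927/(-36454 + (1156*35)*(-1/40518))) = 1/(80503 - 43927/(-36454 + 40460*(-1/40518))) = 1/(80503 - 43927/(-36454 - 20230/20259)) = 1/(80503 - 43927/(-738541816/20259)) = 1/(80503 - 43927*(-20259/738541816)) = 1/(80503 + 889917093/738541816) = 1/(59455721730541/738541816) = 738541816/59455721730541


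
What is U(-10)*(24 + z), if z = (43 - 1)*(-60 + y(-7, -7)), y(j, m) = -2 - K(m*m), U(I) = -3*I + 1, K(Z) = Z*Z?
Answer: -3206082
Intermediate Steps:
K(Z) = Z**2
U(I) = 1 - 3*I
y(j, m) = -2 - m**4 (y(j, m) = -2 - (m*m)**2 = -2 - (m**2)**2 = -2 - m**4)
z = -103446 (z = (43 - 1)*(-60 + (-2 - 1*(-7)**4)) = 42*(-60 + (-2 - 1*2401)) = 42*(-60 + (-2 - 2401)) = 42*(-60 - 2403) = 42*(-2463) = -103446)
U(-10)*(24 + z) = (1 - 3*(-10))*(24 - 103446) = (1 + 30)*(-103422) = 31*(-103422) = -3206082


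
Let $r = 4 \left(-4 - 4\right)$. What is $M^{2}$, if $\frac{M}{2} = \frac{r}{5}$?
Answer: $\frac{4096}{25} \approx 163.84$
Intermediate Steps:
$r = -32$ ($r = 4 \left(-8\right) = -32$)
$M = - \frac{64}{5}$ ($M = 2 \left(- \frac{32}{5}\right) = - \frac{64}{5} \approx -12.8$)
$M^{2} = \left(- \frac{64}{5}\right)^{2} = \frac{4096}{25}$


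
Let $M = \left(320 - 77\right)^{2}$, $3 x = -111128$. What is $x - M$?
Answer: $- \frac{288275}{3} \approx -96092.0$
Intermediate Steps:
$x = - \frac{111128}{3}$ ($x = \frac{1}{3} \left(-111128\right) = - \frac{111128}{3} \approx -37043.0$)
$M = 59049$ ($M = 243^{2} = 59049$)
$x - M = - \frac{111128}{3} - 59049 = - \frac{288275}{3}$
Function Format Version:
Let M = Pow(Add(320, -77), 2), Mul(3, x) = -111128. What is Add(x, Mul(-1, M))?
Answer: Rational(-288275, 3) ≈ -96092.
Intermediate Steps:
x = Rational(-111128, 3) (x = Mul(Rational(1, 3), -111128) = Rational(-111128, 3) ≈ -37043.)
M = 59049 (M = Pow(243, 2) = 59049)
Add(x, Mul(-1, M)) = Add(Rational(-111128, 3), Mul(-1, 59049)) = Add(Rational(-111128, 3), -59049) = Rational(-288275, 3)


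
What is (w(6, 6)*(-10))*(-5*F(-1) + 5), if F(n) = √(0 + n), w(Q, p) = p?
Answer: -300 + 300*I ≈ -300.0 + 300.0*I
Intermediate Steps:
F(n) = √n
(w(6, 6)*(-10))*(-5*F(-1) + 5) = (6*(-10))*(-5*I + 5) = -60*(-5*I + 5) = -60*(5 - 5*I) = -300 + 300*I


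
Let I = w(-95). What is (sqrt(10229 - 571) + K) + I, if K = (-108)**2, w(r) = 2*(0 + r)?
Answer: 11474 + sqrt(9658) ≈ 11572.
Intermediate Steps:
w(r) = 2*r
K = 11664
I = -190 (I = 2*(-95) = -190)
(sqrt(10229 - 571) + K) + I = (sqrt(10229 - 571) + 11664) - 190 = (sqrt(9658) + 11664) - 190 = (11664 + sqrt(9658)) - 190 = 11474 + sqrt(9658)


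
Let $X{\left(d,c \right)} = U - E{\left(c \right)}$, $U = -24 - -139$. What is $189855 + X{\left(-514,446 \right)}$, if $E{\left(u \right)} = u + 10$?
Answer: $189514$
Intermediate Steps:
$U = 115$ ($U = -24 + 139 = 115$)
$E{\left(u \right)} = 10 + u$
$X{\left(d,c \right)} = 105 - c$ ($X{\left(d,c \right)} = 115 - \left(10 + c\right) = 105 - c$)
$189855 + X{\left(-514,446 \right)} = 189855 + \left(105 - 446\right) = 189855 - 341 = 189514$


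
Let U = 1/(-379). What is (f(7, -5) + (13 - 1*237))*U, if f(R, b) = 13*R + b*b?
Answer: 108/379 ≈ 0.28496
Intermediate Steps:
f(R, b) = b² + 13*R (f(R, b) = 13*R + b² = b² + 13*R)
U = -1/379 ≈ -0.0026385
(f(7, -5) + (13 - 1*237))*U = (((-5)² + 13*7) + (13 - 1*237))*(-1/379) = ((25 + 91) + (13 - 237))*(-1/379) = (116 - 224)*(-1/379) = -108*(-1/379) = 108/379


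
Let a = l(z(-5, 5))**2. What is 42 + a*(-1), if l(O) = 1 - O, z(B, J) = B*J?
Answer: -634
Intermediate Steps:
a = 676 (a = (1 - (-5)*5)**2 = (1 - 1*(-25))**2 = (1 + 25)**2 = 26**2 = 676)
42 + a*(-1) = 42 + 676*(-1) = 42 - 676 = -634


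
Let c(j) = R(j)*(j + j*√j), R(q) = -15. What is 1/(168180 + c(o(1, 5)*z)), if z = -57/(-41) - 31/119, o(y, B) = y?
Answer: 108505195788073/18246564878893839820 + 3361631*√6723262/13684923659170379865 ≈ 5.9472e-6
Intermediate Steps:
z = 5512/4879 (z = -57*(-1/41) - 31*1/119 = 57/41 - 31/119 = 5512/4879 ≈ 1.1297)
c(j) = -15*j - 15*j^(3/2) (c(j) = -15*(j + j*√j) = -15*(j + j^(3/2)) = -15*j - 15*j^(3/2))
1/(168180 + c(o(1, 5)*z)) = 1/(168180 + (-15*5512/4879 - 15*11024*√6723262/23804641)) = 1/(168180 + (-15*5512/4879 - 165360*√6723262/23804641)) = 1/(168180 + (-82680/4879 - 165360*√6723262/23804641)) = 1/(820467540/4879 - 165360*√6723262/23804641)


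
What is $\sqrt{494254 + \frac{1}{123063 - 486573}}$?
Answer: $\frac{\sqrt{7256720707460210}}{121170} \approx 703.03$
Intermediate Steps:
$\sqrt{494254 + \frac{1}{123063 - 486573}} = \sqrt{494254 + \frac{1}{-363510}} = \sqrt{494254 - \frac{1}{363510}} = \sqrt{\frac{179666271539}{363510}} = \frac{\sqrt{7256720707460210}}{121170}$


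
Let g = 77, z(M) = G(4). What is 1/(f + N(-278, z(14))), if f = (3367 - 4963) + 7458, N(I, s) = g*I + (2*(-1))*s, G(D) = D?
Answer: -1/15552 ≈ -6.4300e-5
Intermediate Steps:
z(M) = 4
N(I, s) = -2*s + 77*I (N(I, s) = 77*I + (2*(-1))*s = 77*I - 2*s = -2*s + 77*I)
f = 5862 (f = -1596 + 7458 = 5862)
1/(f + N(-278, z(14))) = 1/(5862 + (-2*4 + 77*(-278))) = 1/(5862 + (-8 - 21406)) = 1/(5862 - 21414) = 1/(-15552) = -1/15552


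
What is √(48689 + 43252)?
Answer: √91941 ≈ 303.22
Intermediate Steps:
√(48689 + 43252) = √91941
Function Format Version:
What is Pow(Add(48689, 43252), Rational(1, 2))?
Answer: Pow(91941, Rational(1, 2)) ≈ 303.22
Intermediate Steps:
Pow(Add(48689, 43252), Rational(1, 2)) = Pow(91941, Rational(1, 2))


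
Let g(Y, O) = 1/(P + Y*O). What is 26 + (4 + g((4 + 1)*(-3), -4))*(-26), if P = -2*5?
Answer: -1963/25 ≈ -78.520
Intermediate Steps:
P = -10
g(Y, O) = 1/(-10 + O*Y) (g(Y, O) = 1/(-10 + Y*O) = 1/(-10 + O*Y))
26 + (4 + g((4 + 1)*(-3), -4))*(-26) = 26 + (4 + 1/(-10 - 4*(4 + 1)*(-3)))*(-26) = 26 + (4 + 1/(-10 - 20*(-3)))*(-26) = 26 + (4 + 1/(-10 - 4*(-15)))*(-26) = 26 + (4 + 1/(-10 + 60))*(-26) = 26 + (4 + 1/50)*(-26) = 26 + (201/50)*(-26) = 26 - 2613/25 = -1963/25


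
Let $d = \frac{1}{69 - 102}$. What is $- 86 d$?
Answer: $\frac{86}{33} \approx 2.6061$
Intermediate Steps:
$d = - \frac{1}{33}$ ($d = \frac{1}{-33} = - \frac{1}{33} \approx -0.030303$)
$- 86 d = \left(-86\right) \left(- \frac{1}{33}\right) = \frac{86}{33}$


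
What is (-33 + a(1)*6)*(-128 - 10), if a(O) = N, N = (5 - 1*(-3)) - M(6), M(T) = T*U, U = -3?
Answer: -16974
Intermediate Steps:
M(T) = -3*T (M(T) = T*(-3) = -3*T)
N = 26 (N = (5 - 1*(-3)) - (-3)*6 = (5 + 3) - 1*(-18) = 8 + 18 = 26)
a(O) = 26
(-33 + a(1)*6)*(-128 - 10) = (-33 + 26*6)*(-128 - 10) = (-33 + 156)*(-138) = 123*(-138) = -16974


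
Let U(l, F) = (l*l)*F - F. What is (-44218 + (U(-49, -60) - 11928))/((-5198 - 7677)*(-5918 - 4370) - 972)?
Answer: -100073/66228514 ≈ -0.0015110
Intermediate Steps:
U(l, F) = -F + F*l² (U(l, F) = l²*F - F = F*l² - F = -F + F*l²)
(-44218 + (U(-49, -60) - 11928))/((-5198 - 7677)*(-5918 - 4370) - 972) = (-44218 + (-60*(-1 + (-49)²) - 11928))/((-5198 - 7677)*(-5918 - 4370) - 972) = (-44218 + (-60*(-1 + 2401) - 11928))/(-12875*(-10288) - 972) = (-44218 + (-60*2400 - 11928))/(132458000 - 972) = (-44218 + (-144000 - 11928))/132457028 = (-44218 - 155928)*(1/132457028) = -200146*1/132457028 = -100073/66228514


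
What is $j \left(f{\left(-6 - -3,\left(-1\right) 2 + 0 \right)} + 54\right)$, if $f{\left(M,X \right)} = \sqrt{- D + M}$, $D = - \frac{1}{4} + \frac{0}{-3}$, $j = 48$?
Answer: $2592 + 24 i \sqrt{11} \approx 2592.0 + 79.599 i$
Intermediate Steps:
$D = - \frac{1}{4}$ ($D = \left(-1\right) \frac{1}{4} + 0 \left(- \frac{1}{3}\right) = - \frac{1}{4} + 0 = - \frac{1}{4} \approx -0.25$)
$f{\left(M,X \right)} = \sqrt{\frac{1}{4} + M}$ ($f{\left(M,X \right)} = \sqrt{\left(-1\right) \left(- \frac{1}{4}\right) + M} = \sqrt{\frac{1}{4} + M}$)
$j \left(f{\left(-6 - -3,\left(-1\right) 2 + 0 \right)} + 54\right) = 48 \left(\frac{\sqrt{1 + 4 \left(-6 - -3\right)}}{2} + 54\right) = 48 \left(\frac{\sqrt{1 + 4 \left(-6 + 3\right)}}{2} + 54\right) = 48 \left(\frac{\sqrt{1 + 4 \left(-3\right)}}{2} + 54\right) = 48 \left(\frac{\sqrt{1 - 12}}{2} + 54\right) = 48 \left(\frac{\sqrt{-11}}{2} + 54\right) = 48 \left(\frac{i \sqrt{11}}{2} + 54\right) = 48 \left(54 + \frac{i \sqrt{11}}{2}\right) = 2592 + 24 i \sqrt{11}$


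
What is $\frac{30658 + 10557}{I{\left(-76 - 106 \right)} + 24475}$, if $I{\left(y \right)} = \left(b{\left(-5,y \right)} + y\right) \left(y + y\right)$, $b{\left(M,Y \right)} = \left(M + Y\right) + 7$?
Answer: $\frac{41215}{156243} \approx 0.26379$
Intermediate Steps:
$b{\left(M,Y \right)} = 7 + M + Y$
$I{\left(y \right)} = 2 y \left(2 + 2 y\right)$ ($I{\left(y \right)} = \left(\left(7 - 5 + y\right) + y\right) \left(y + y\right) = \left(\left(2 + y\right) + y\right) 2 y = \left(2 + 2 y\right) 2 y = 2 y \left(2 + 2 y\right)$)
$\frac{30658 + 10557}{I{\left(-76 - 106 \right)} + 24475} = \frac{30658 + 10557}{4 \left(-76 - 106\right) \left(1 - 182\right) + 24475} = \frac{41215}{4 \left(-182\right) \left(1 - 182\right) + 24475} = \frac{41215}{4 \left(-182\right) \left(-181\right) + 24475} = \frac{41215}{131768 + 24475} = \frac{41215}{156243}$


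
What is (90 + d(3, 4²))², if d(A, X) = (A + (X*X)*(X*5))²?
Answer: 176025037830317641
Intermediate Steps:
d(A, X) = (A + 5*X³)² (d(A, X) = (A + X²*(5*X))² = (A + 5*X³)²)
(90 + d(3, 4²))² = (90 + (3 + 5*(4²)³)²)² = (90 + (3 + 5*16³)²)² = (90 + (3 + 5*4096)²)² = (90 + (3 + 20480)²)² = (90 + 20483²)² = (90 + 419553289)² = 419553379² = 176025037830317641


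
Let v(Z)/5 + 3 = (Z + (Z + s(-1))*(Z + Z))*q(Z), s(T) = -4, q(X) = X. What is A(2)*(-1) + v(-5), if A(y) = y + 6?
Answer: -2148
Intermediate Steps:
A(y) = 6 + y
v(Z) = -15 + 5*Z*(Z + 2*Z*(-4 + Z)) (v(Z) = -15 + 5*((Z + (Z - 4)*(Z + Z))*Z) = -15 + 5*((Z + (-4 + Z)*(2*Z))*Z) = -15 + 5*((Z + 2*Z*(-4 + Z))*Z) = -15 + 5*(Z*(Z + 2*Z*(-4 + Z))) = -15 + 5*Z*(Z + 2*Z*(-4 + Z)))
A(2)*(-1) + v(-5) = (6 + 2)*(-1) + (-15 - 35*(-5)² + 10*(-5)³) = 8*(-1) + (-15 - 35*25 + 10*(-125)) = -8 + (-15 - 875 - 1250) = -8 - 2140 = -2148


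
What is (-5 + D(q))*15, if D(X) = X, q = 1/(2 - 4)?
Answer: -165/2 ≈ -82.500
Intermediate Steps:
q = -1/2 (q = 1/(-2) = -1/2 ≈ -0.50000)
(-5 + D(q))*15 = (-5 - 1/2)*15 = -11/2*15 = -165/2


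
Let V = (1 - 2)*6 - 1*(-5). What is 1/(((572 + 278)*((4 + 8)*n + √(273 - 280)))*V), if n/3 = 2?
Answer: I/(850*(√7 - 72*I)) ≈ -1.6318e-5 + 5.9962e-7*I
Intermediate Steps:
n = 6 (n = 3*2 = 6)
V = -1 (V = -1*6 + 5 = -6 + 5 = -1)
1/(((572 + 278)*((4 + 8)*n + √(273 - 280)))*V) = 1/(((572 + 278)*((4 + 8)*6 + √(273 - 280)))*(-1)) = 1/((850*(12*6 + √(-7)))*(-1)) = 1/((850*(72 + I*√7))*(-1)) = 1/((61200 + 850*I*√7)*(-1)) = 1/(-61200 - 850*I*√7)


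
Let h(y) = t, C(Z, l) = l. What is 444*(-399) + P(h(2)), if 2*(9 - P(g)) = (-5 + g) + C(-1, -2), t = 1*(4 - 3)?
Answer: -177144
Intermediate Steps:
t = 1 (t = 1*1 = 1)
h(y) = 1
P(g) = 25/2 - g/2 (P(g) = 9 - ((-5 + g) - 2)/2 = 9 - (-7 + g)/2 = 9 + (7/2 - g/2) = 25/2 - g/2)
444*(-399) + P(h(2)) = 444*(-399) + (25/2 - ½*1) = -177156 + (25/2 - ½) = -177156 + 12 = -177144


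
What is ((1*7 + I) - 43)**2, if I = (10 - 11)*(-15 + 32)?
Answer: 2809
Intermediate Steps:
I = -17 (I = -1*17 = -17)
((1*7 + I) - 43)**2 = ((1*7 - 17) - 43)**2 = ((7 - 17) - 43)**2 = (-10 - 43)**2 = (-53)**2 = 2809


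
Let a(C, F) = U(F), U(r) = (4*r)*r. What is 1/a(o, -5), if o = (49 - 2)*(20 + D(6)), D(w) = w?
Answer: 1/100 ≈ 0.010000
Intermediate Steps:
U(r) = 4*r²
o = 1222 (o = (49 - 2)*(20 + 6) = 47*26 = 1222)
a(C, F) = 4*F²
1/a(o, -5) = 1/(4*(-5)²) = 1/(4*25) = 1/100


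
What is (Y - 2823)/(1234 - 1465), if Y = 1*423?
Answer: 800/77 ≈ 10.390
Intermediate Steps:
Y = 423
(Y - 2823)/(1234 - 1465) = (423 - 2823)/(1234 - 1465) = -2400/(-231) = -2400*(-1/231) = 800/77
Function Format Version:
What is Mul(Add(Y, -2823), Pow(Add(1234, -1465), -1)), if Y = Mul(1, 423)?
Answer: Rational(800, 77) ≈ 10.390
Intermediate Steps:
Y = 423
Mul(Add(Y, -2823), Pow(Add(1234, -1465), -1)) = Mul(Add(423, -2823), Pow(Add(1234, -1465), -1)) = Mul(-2400, Pow(-231, -1)) = Mul(-2400, Rational(-1, 231)) = Rational(800, 77)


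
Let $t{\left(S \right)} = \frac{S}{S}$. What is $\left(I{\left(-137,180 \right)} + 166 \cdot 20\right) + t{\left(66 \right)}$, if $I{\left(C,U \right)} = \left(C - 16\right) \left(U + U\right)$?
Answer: $-51759$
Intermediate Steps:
$I{\left(C,U \right)} = 2 U \left(-16 + C\right)$ ($I{\left(C,U \right)} = \left(-16 + C\right) 2 U = 2 U \left(-16 + C\right)$)
$t{\left(S \right)} = 1$
$\left(I{\left(-137,180 \right)} + 166 \cdot 20\right) + t{\left(66 \right)} = \left(2 \cdot 180 \left(-16 - 137\right) + 166 \cdot 20\right) + 1 = \left(2 \cdot 180 \left(-153\right) + 3320\right) + 1 = \left(-55080 + 3320\right) + 1 = -51760 + 1 = -51759$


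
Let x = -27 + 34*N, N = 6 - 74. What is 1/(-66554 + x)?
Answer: -1/68893 ≈ -1.4515e-5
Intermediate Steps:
N = -68
x = -2339 (x = -27 + 34*(-68) = -27 - 2312 = -2339)
1/(-66554 + x) = 1/(-66554 - 2339) = 1/(-68893) = -1/68893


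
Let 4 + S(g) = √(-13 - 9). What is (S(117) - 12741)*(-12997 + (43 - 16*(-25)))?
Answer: 160000730 - 12554*I*√22 ≈ 1.6e+8 - 58884.0*I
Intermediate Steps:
S(g) = -4 + I*√22 (S(g) = -4 + √(-13 - 9) = -4 + √(-22) = -4 + I*√22)
(S(117) - 12741)*(-12997 + (43 - 16*(-25))) = ((-4 + I*√22) - 12741)*(-12997 + (43 - 16*(-25))) = (-12745 + I*√22)*(-12997 + (43 + 400)) = (-12745 + I*√22)*(-12997 + 443) = (-12745 + I*√22)*(-12554) = 160000730 - 12554*I*√22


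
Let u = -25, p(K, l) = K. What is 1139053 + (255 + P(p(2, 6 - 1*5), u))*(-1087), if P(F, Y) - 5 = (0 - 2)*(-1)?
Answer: 854259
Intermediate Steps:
P(F, Y) = 7 (P(F, Y) = 5 + (0 - 2)*(-1) = 5 - 2*(-1) = 5 + 2 = 7)
1139053 + (255 + P(p(2, 6 - 1*5), u))*(-1087) = 1139053 + (255 + 7)*(-1087) = 1139053 + 262*(-1087) = 1139053 - 284794 = 854259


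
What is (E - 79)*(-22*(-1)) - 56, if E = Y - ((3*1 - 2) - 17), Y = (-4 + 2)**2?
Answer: -1354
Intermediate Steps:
Y = 4 (Y = (-2)**2 = 4)
E = 20 (E = 4 - ((3*1 - 2) - 17) = 4 - ((3 - 2) - 17) = 4 - (1 - 17) = 4 - 1*(-16) = 4 + 16 = 20)
(E - 79)*(-22*(-1)) - 56 = (20 - 79)*(-22*(-1)) - 56 = -59*22 - 56 = -1298 - 56 = -1354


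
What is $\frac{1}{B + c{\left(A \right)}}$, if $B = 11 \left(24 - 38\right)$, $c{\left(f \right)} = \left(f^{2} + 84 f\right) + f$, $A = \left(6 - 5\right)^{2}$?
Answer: $- \frac{1}{68} \approx -0.014706$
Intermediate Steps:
$A = 1$ ($A = 1^{2} = 1$)
$c{\left(f \right)} = f^{2} + 85 f$
$B = -154$ ($B = 11 \left(-14\right) = -154$)
$\frac{1}{B + c{\left(A \right)}} = \frac{1}{-154 + 1 \left(85 + 1\right)} = \frac{1}{-154 + 1 \cdot 86} = \frac{1}{-154 + 86} = \frac{1}{-68} = - \frac{1}{68}$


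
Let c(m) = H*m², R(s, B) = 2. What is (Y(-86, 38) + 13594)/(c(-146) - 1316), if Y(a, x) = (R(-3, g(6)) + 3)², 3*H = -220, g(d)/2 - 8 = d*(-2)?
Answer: -40857/4693468 ≈ -0.0087051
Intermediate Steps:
g(d) = 16 - 4*d (g(d) = 16 + 2*(d*(-2)) = 16 + 2*(-2*d) = 16 - 4*d)
H = -220/3 (H = (⅓)*(-220) = -220/3 ≈ -73.333)
Y(a, x) = 25 (Y(a, x) = (2 + 3)² = 5² = 25)
c(m) = -220*m²/3
(Y(-86, 38) + 13594)/(c(-146) - 1316) = (25 + 13594)/(-220/3*(-146)² - 1316) = 13619/(-220/3*21316 - 1316) = 13619/(-4689520/3 - 1316) = 13619/(-4693468/3) = 13619*(-3/4693468) = -40857/4693468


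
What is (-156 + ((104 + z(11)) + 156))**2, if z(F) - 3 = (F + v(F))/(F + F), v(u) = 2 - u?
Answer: 1387684/121 ≈ 11468.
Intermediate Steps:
z(F) = 3 + 1/F (z(F) = 3 + (F + (2 - F))/(F + F) = 3 + 2/((2*F)) = 3 + 2*(1/(2*F)) = 3 + 1/F)
(-156 + ((104 + z(11)) + 156))**2 = (-156 + ((104 + (3 + 1/11)) + 156))**2 = (-156 + ((104 + 34/11) + 156))**2 = (-156 + (1178/11 + 156))**2 = (-156 + 2894/11)**2 = (1178/11)**2 = 1387684/121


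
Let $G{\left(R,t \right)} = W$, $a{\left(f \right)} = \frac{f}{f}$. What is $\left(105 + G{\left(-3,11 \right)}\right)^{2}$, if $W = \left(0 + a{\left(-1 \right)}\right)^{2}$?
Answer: $11236$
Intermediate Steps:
$a{\left(f \right)} = 1$
$W = 1$ ($W = \left(0 + 1\right)^{2} = 1^{2} = 1$)
$G{\left(R,t \right)} = 1$
$\left(105 + G{\left(-3,11 \right)}\right)^{2} = \left(105 + 1\right)^{2} = 106^{2} = 11236$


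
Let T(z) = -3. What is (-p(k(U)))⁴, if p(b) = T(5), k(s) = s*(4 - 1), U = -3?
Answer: 81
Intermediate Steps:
k(s) = 3*s (k(s) = s*3 = 3*s)
p(b) = -3
(-p(k(U)))⁴ = (-1*(-3))⁴ = 3⁴ = 81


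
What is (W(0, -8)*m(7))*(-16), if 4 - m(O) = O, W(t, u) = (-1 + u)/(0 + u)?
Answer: 54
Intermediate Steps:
W(t, u) = (-1 + u)/u
m(O) = 4 - O
(W(0, -8)*m(7))*(-16) = (((-1 - 8)/(-8))*(4 - 1*7))*(-16) = ((-1/8*(-9))*(4 - 7))*(-16) = ((9/8)*(-3))*(-16) = -27/8*(-16) = 54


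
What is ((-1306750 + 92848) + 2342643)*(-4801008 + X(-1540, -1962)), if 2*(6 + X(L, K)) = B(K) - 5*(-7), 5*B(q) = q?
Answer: -54193030493907/10 ≈ -5.4193e+12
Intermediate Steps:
B(q) = q/5
X(L, K) = 23/2 + K/10 (X(L, K) = -6 + (K/5 - 5*(-7))/2 = -6 + (K/5 + 35)/2 = -6 + (35 + K/5)/2 = -6 + (35/2 + K/10) = 23/2 + K/10)
((-1306750 + 92848) + 2342643)*(-4801008 + X(-1540, -1962)) = ((-1306750 + 92848) + 2342643)*(-4801008 + (23/2 + (1/10)*(-1962))) = (-1213902 + 2342643)*(-4801008 + (23/2 - 981/5)) = 1128741*(-4801008 - 1847/10) = 1128741*(-48011927/10) = -54193030493907/10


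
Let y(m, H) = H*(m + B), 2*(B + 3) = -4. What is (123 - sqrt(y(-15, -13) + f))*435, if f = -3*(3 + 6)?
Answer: 53505 - 435*sqrt(233) ≈ 46865.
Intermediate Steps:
B = -5 (B = -3 + (1/2)*(-4) = -3 - 2 = -5)
f = -27 (f = -3*9 = -27)
y(m, H) = H*(-5 + m) (y(m, H) = H*(m - 5) = H*(-5 + m))
(123 - sqrt(y(-15, -13) + f))*435 = (123 - sqrt(-13*(-5 - 15) - 27))*435 = (123 - sqrt(-13*(-20) - 27))*435 = (123 - sqrt(260 - 27))*435 = (123 - sqrt(233))*435 = 53505 - 435*sqrt(233)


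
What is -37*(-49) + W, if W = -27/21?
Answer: 12682/7 ≈ 1811.7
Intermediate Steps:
W = -9/7 (W = -27*1/21 = -9/7 ≈ -1.2857)
-37*(-49) + W = -37*(-49) - 9/7 = 1813 - 9/7 = 12682/7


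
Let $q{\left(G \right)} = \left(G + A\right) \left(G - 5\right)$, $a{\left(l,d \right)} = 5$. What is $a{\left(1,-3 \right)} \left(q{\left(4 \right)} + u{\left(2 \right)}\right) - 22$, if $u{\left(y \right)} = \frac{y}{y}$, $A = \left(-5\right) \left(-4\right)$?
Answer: $-137$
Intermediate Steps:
$A = 20$
$u{\left(y \right)} = 1$
$q{\left(G \right)} = \left(-5 + G\right) \left(20 + G\right)$ ($q{\left(G \right)} = \left(G + 20\right) \left(G - 5\right) = \left(20 + G\right) \left(-5 + G\right) = \left(-5 + G\right) \left(20 + G\right)$)
$a{\left(1,-3 \right)} \left(q{\left(4 \right)} + u{\left(2 \right)}\right) - 22 = 5 \left(\left(-100 + 4^{2} + 15 \cdot 4\right) + 1\right) - 22 = 5 \left(\left(-100 + 16 + 60\right) + 1\right) - 22 = 5 \left(-24 + 1\right) - 22 = 5 \left(-23\right) - 22 = -115 - 22 = -137$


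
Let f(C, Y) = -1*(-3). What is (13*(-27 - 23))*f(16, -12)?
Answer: -1950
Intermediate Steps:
f(C, Y) = 3
(13*(-27 - 23))*f(16, -12) = (13*(-27 - 23))*3 = (13*(-50))*3 = -650*3 = -1950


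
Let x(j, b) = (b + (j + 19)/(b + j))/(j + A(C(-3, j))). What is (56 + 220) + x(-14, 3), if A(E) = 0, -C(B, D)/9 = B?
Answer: 3034/11 ≈ 275.82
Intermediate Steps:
C(B, D) = -9*B
x(j, b) = (b + (19 + j)/(b + j))/j (x(j, b) = (b + (j + 19)/(b + j))/(j + 0) = (b + (19 + j)/(b + j))/j)
(56 + 220) + x(-14, 3) = (56 + 220) + (19 - 14 + 3**2 + 3*(-14))/((-14)*(3 - 14)) = 276 - 1/14*(19 - 14 + 9 - 42)/(-11) = 276 - 1/14*(-1/11)*(-28) = 276 - 2/11 = 3034/11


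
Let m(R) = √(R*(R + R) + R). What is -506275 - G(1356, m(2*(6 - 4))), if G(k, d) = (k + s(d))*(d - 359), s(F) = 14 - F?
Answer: -24783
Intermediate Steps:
m(R) = √(R + 2*R²) (m(R) = √(R*(2*R) + R) = √(2*R² + R) = √(R + 2*R²))
G(k, d) = (-359 + d)*(14 + k - d) (G(k, d) = (k + (14 - d))*(d - 359) = (14 + k - d)*(-359 + d) = (-359 + d)*(14 + k - d))
-506275 - G(1356, m(2*(6 - 4))) = -506275 - (-5026 - (√((2*(6 - 4))*(1 + 2*(2*(6 - 4)))))² - 359*1356 + 373*√((2*(6 - 4))*(1 + 2*(2*(6 - 4)))) + √((2*(6 - 4))*(1 + 2*(2*(6 - 4))))*1356) = -506275 - (-5026 - (√((2*2)*(1 + 2*(2*2))))² - 486804 + 373*√((2*2)*(1 + 2*(2*2))) + √((2*2)*(1 + 2*(2*2)))*1356) = -506275 - (-5026 - (√(4*(1 + 2*4)))² - 486804 + 373*√(4*(1 + 2*4)) + √(4*(1 + 2*4))*1356) = -506275 - (-5026 - (√(4*(1 + 8)))² - 486804 + 373*√(4*(1 + 8)) + √(4*(1 + 8))*1356) = -506275 - (-5026 - (√(4*9))² - 486804 + 373*√(4*9) + √(4*9)*1356) = -506275 - (-5026 - (√36)² - 486804 + 373*√36 + √36*1356) = -506275 - (-5026 - 1*6² - 486804 + 373*6 + 6*1356) = -506275 - (-5026 - 1*36 - 486804 + 2238 + 8136) = -506275 - (-5026 - 36 - 486804 + 2238 + 8136) = -506275 - 1*(-481492) = -506275 + 481492 = -24783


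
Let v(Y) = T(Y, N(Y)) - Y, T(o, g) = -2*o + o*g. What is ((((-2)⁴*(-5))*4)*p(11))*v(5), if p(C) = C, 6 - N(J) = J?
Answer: 35200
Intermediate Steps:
N(J) = 6 - J
T(o, g) = -2*o + g*o
v(Y) = -Y + Y*(4 - Y) (v(Y) = Y*(-2 + (6 - Y)) - Y = Y*(4 - Y) - Y = -Y + Y*(4 - Y))
((((-2)⁴*(-5))*4)*p(11))*v(5) = ((((-2)⁴*(-5))*4)*11)*(5*(3 - 1*5)) = (((16*(-5))*4)*11)*(5*(3 - 5)) = (-80*4*11)*(5*(-2)) = -320*11*(-10) = -3520*(-10) = 35200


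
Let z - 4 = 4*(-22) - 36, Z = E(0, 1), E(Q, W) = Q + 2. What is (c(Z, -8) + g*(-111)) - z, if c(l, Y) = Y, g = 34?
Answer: -3662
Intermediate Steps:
E(Q, W) = 2 + Q
Z = 2 (Z = 2 + 0 = 2)
z = -120 (z = 4 + (4*(-22) - 36) = 4 + (-88 - 36) = 4 - 124 = -120)
(c(Z, -8) + g*(-111)) - z = (-8 + 34*(-111)) - 1*(-120) = (-8 - 3774) + 120 = -3782 + 120 = -3662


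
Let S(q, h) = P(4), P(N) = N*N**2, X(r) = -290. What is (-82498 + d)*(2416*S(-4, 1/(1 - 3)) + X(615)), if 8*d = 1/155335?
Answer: -7911053935847713/621340 ≈ -1.2732e+10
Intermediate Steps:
P(N) = N**3
S(q, h) = 64 (S(q, h) = 4**3 = 64)
d = 1/1242680 (d = (1/8)/155335 = (1/8)*(1/155335) = 1/1242680 ≈ 8.0471e-7)
(-82498 + d)*(2416*S(-4, 1/(1 - 3)) + X(615)) = (-82498 + 1/1242680)*(2416*64 - 290) = -102518614639*(154624 - 290)/1242680 = -102518614639/1242680*154334 = -7911053935847713/621340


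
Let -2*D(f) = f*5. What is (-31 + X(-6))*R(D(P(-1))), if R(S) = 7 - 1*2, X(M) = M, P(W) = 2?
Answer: -185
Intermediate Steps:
D(f) = -5*f/2 (D(f) = -f*5/2 = -5*f/2)
R(S) = 5 (R(S) = 7 - 2 = 5)
(-31 + X(-6))*R(D(P(-1))) = (-31 - 6)*5 = -37*5 = -185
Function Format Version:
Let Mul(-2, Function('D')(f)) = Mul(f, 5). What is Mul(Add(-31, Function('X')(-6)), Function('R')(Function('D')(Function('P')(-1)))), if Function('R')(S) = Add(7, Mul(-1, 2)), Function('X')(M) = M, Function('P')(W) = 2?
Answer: -185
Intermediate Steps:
Function('D')(f) = Mul(Rational(-5, 2), f) (Function('D')(f) = Mul(Rational(-1, 2), Mul(f, 5)) = Mul(Rational(-1, 2), Mul(5, f)) = Mul(Rational(-5, 2), f))
Function('R')(S) = 5 (Function('R')(S) = Add(7, -2) = 5)
Mul(Add(-31, Function('X')(-6)), Function('R')(Function('D')(Function('P')(-1)))) = Mul(Add(-31, -6), 5) = Mul(-37, 5) = -185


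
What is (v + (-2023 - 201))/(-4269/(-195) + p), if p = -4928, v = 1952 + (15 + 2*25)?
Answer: 1495/35433 ≈ 0.042192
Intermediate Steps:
v = 2017 (v = 1952 + (15 + 50) = 1952 + 65 = 2017)
(v + (-2023 - 201))/(-4269/(-195) + p) = (2017 + (-2023 - 201))/(-4269/(-195) - 4928) = (2017 - 2224)/(-4269*(-1/195) - 4928) = -207/(1423/65 - 4928) = -207/(-318897/65) = -207*(-65/318897) = 1495/35433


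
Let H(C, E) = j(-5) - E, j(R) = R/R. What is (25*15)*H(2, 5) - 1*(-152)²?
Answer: -24604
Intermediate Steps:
j(R) = 1
H(C, E) = 1 - E
(25*15)*H(2, 5) - 1*(-152)² = (25*15)*(1 - 1*5) - 1*(-152)² = 375*(1 - 5) - 1*23104 = 375*(-4) - 23104 = -1500 - 23104 = -24604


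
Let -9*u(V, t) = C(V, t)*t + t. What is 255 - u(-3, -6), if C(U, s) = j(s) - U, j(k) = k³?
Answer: 1189/3 ≈ 396.33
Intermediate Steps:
C(U, s) = s³ - U
u(V, t) = -t/9 - t*(t³ - V)/9 (u(V, t) = -((t³ - V)*t + t)/9 = -(t*(t³ - V) + t)/9 = -(t + t*(t³ - V))/9 = -t/9 - t*(t³ - V)/9)
255 - u(-3, -6) = 255 - (-6)*(-1 - 3 - 1*(-6)³)/9 = 255 - (-6)*(-1 - 3 - 1*(-216))/9 = 255 - (-6)*(-1 - 3 + 216)/9 = 255 - (-6)*212/9 = 255 - 1*(-424/3) = 255 + 424/3 = 1189/3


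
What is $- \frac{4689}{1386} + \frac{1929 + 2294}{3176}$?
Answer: $- \frac{502177}{244552} \approx -2.0535$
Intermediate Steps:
$- \frac{4689}{1386} + \frac{1929 + 2294}{3176} = \left(-4689\right) \frac{1}{1386} + 4223 \cdot \frac{1}{3176} = - \frac{521}{154} + \frac{4223}{3176} = - \frac{502177}{244552}$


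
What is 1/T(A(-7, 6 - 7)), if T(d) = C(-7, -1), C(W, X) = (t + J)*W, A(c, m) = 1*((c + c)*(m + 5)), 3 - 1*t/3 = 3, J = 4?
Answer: -1/28 ≈ -0.035714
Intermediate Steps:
t = 0 (t = 9 - 3*3 = 9 - 9 = 0)
A(c, m) = 2*c*(5 + m) (A(c, m) = 1*((2*c)*(5 + m)) = 1*(2*c*(5 + m)) = 2*c*(5 + m))
C(W, X) = 4*W (C(W, X) = (0 + 4)*W = 4*W)
T(d) = -28 (T(d) = 4*(-7) = -28)
1/T(A(-7, 6 - 7)) = 1/(-28) = -1/28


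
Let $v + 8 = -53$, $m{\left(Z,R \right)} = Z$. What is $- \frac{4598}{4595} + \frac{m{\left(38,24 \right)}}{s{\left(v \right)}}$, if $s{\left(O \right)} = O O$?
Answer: $- \frac{16934548}{17097995} \approx -0.99044$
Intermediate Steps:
$v = -61$ ($v = -8 - 53 = -61$)
$s{\left(O \right)} = O^{2}$
$- \frac{4598}{4595} + \frac{m{\left(38,24 \right)}}{s{\left(v \right)}} = - \frac{4598}{4595} + \frac{38}{\left(-61\right)^{2}} = \left(-4598\right) \frac{1}{4595} + \frac{38}{3721} = - \frac{4598}{4595} + 38 \cdot \frac{1}{3721} = - \frac{4598}{4595} + \frac{38}{3721} = - \frac{16934548}{17097995}$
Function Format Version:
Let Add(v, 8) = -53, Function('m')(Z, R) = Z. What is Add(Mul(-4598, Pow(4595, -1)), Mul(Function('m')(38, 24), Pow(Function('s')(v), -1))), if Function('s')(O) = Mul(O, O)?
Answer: Rational(-16934548, 17097995) ≈ -0.99044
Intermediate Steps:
v = -61 (v = Add(-8, -53) = -61)
Function('s')(O) = Pow(O, 2)
Add(Mul(-4598, Pow(4595, -1)), Mul(Function('m')(38, 24), Pow(Function('s')(v), -1))) = Add(Mul(-4598, Pow(4595, -1)), Mul(38, Pow(Pow(-61, 2), -1))) = Add(Mul(-4598, Rational(1, 4595)), Mul(38, Pow(3721, -1))) = Add(Rational(-4598, 4595), Mul(38, Rational(1, 3721))) = Add(Rational(-4598, 4595), Rational(38, 3721)) = Rational(-16934548, 17097995)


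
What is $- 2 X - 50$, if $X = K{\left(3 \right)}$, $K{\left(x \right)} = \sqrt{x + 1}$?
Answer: $-54$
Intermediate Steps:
$K{\left(x \right)} = \sqrt{1 + x}$
$X = 2$ ($X = \sqrt{1 + 3} = \sqrt{4} = 2$)
$- 2 X - 50 = \left(-2\right) 2 - 50 = -4 - 50 = -54$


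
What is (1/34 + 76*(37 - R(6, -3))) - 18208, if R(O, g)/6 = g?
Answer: -476951/34 ≈ -14028.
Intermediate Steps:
R(O, g) = 6*g
(1/34 + 76*(37 - R(6, -3))) - 18208 = (1/34 + 76*(37 - 6*(-3))) - 18208 = (1/34 + 76*(37 - 1*(-18))) - 18208 = (1/34 + 76*(37 + 18)) - 18208 = (1/34 + 76*55) - 18208 = (1/34 + 4180) - 18208 = 142121/34 - 18208 = -476951/34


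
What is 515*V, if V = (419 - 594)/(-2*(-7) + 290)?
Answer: -90125/304 ≈ -296.46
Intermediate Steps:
V = -175/304 (V = -175/(14 + 290) = -175/304 ≈ -0.57566)
515*V = 515*(-175/304) = -90125/304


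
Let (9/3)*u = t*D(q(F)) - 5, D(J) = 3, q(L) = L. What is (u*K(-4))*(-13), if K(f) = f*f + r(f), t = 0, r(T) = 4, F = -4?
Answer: 1300/3 ≈ 433.33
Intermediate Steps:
K(f) = 4 + f² (K(f) = f*f + 4 = f² + 4 = 4 + f²)
u = -5/3 (u = (0*3 - 5)/3 = (0 - 5)/3 = (⅓)*(-5) = -5/3 ≈ -1.6667)
(u*K(-4))*(-13) = -5*(4 + (-4)²)/3*(-13) = -5*(4 + 16)/3*(-13) = -5/3*20*(-13) = -100/3*(-13) = 1300/3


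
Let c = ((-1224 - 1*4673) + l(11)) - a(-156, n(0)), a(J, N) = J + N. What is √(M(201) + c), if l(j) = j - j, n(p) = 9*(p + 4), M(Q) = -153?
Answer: I*√5930 ≈ 77.006*I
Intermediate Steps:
n(p) = 36 + 9*p (n(p) = 9*(4 + p) = 36 + 9*p)
l(j) = 0
c = -5777 (c = ((-1224 - 1*4673) + 0) - (-156 + (36 + 9*0)) = ((-1224 - 4673) + 0) - (-156 + (36 + 0)) = (-5897 + 0) - (-156 + 36) = -5897 - 1*(-120) = -5897 + 120 = -5777)
√(M(201) + c) = √(-153 - 5777) = √(-5930) = I*√5930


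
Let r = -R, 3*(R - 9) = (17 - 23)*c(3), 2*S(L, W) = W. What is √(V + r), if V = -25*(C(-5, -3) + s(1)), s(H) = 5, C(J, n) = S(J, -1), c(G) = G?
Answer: I*√462/2 ≈ 10.747*I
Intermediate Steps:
S(L, W) = W/2
C(J, n) = -½ (C(J, n) = (½)*(-1) = -½)
R = 3 (R = 9 + ((17 - 23)*3)/3 = 9 + (-6*3)/3 = 9 + (⅓)*(-18) = 9 - 6 = 3)
r = -3 (r = -1*3 = -3)
V = -225/2 (V = -25*(-½ + 5) = -25*9/2 = -225/2 ≈ -112.50)
√(V + r) = √(-225/2 - 3) = √(-231/2) = I*√462/2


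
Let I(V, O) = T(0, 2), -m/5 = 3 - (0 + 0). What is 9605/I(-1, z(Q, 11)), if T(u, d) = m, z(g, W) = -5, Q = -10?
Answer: -1921/3 ≈ -640.33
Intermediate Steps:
m = -15 (m = -5*(3 - (0 + 0)) = -5*(3 - 1*0) = -5*(3 + 0) = -5*3 = -15)
T(u, d) = -15
I(V, O) = -15
9605/I(-1, z(Q, 11)) = 9605/(-15) = 9605*(-1/15) = -1921/3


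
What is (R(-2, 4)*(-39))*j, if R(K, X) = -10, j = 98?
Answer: 38220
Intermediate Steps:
(R(-2, 4)*(-39))*j = -10*(-39)*98 = 390*98 = 38220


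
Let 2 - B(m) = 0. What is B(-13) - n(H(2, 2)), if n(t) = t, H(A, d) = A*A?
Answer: -2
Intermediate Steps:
H(A, d) = A²
B(m) = 2 (B(m) = 2 - 1*0 = 2 + 0 = 2)
B(-13) - n(H(2, 2)) = 2 - 1*2² = 2 - 1*4 = 2 - 4 = -2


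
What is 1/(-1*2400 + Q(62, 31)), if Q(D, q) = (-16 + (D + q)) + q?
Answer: -1/2292 ≈ -0.00043630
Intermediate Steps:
Q(D, q) = -16 + D + 2*q (Q(D, q) = (-16 + D + q) + q = -16 + D + 2*q)
1/(-1*2400 + Q(62, 31)) = 1/(-1*2400 + (-16 + 62 + 2*31)) = 1/(-2400 + (-16 + 62 + 62)) = 1/(-2400 + 108) = 1/(-2292) = -1/2292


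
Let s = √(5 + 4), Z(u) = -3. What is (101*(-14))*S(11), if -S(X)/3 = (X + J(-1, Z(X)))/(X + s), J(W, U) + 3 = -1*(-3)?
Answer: 3333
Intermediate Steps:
J(W, U) = 0 (J(W, U) = -3 - 1*(-3) = -3 + 3 = 0)
s = 3 (s = √9 = 3)
S(X) = -3*X/(3 + X) (S(X) = -3*(X + 0)/(X + 3) = -3*X/(3 + X))
(101*(-14))*S(11) = (101*(-14))*(-3*11/(3 + 11)) = -(-4242)*11/14 = -1414*(-33/14) = 3333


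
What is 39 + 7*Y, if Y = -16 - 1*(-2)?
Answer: -59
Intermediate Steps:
Y = -14 (Y = -16 + 2 = -14)
39 + 7*Y = 39 + 7*(-14) = 39 - 98 = -59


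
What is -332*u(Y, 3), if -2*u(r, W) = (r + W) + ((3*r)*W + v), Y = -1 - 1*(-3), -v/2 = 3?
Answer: 2822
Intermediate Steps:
v = -6 (v = -2*3 = -6)
Y = 2 (Y = -1 + 3 = 2)
u(r, W) = 3 - W/2 - r/2 - 3*W*r/2 (u(r, W) = -((r + W) + ((3*r)*W - 6))/2 = -((W + r) + (3*W*r - 6))/2 = -((W + r) + (-6 + 3*W*r))/2 = -(-6 + W + r + 3*W*r)/2 = 3 - W/2 - r/2 - 3*W*r/2)
-332*u(Y, 3) = -332*(3 - ½*3 - ½*2 - 3/2*3*2) = -332*(3 - 3/2 - 1 - 9) = -332*(-17/2) = 2822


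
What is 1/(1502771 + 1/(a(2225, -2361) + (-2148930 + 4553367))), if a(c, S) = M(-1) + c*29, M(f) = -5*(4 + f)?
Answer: 2468947/3710261952138 ≈ 6.6544e-7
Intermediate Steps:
M(f) = -20 - 5*f
a(c, S) = -15 + 29*c (a(c, S) = (-20 - 5*(-1)) + c*29 = (-20 + 5) + 29*c = -15 + 29*c)
1/(1502771 + 1/(a(2225, -2361) + (-2148930 + 4553367))) = 1/(1502771 + 1/((-15 + 29*2225) + (-2148930 + 4553367))) = 1/(1502771 + 1/((-15 + 64525) + 2404437)) = 1/(1502771 + 1/(64510 + 2404437)) = 1/(1502771 + 1/2468947) = 1/(3710261952138/2468947) = 2468947/3710261952138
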